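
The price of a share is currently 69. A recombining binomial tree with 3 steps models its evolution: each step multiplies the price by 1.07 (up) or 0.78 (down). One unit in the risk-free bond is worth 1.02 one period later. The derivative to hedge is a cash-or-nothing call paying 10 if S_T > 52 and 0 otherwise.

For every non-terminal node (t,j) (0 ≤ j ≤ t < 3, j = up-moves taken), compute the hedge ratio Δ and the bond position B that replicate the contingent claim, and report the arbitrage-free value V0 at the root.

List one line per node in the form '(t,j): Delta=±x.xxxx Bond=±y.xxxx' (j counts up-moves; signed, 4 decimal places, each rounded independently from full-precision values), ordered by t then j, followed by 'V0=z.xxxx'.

Since d<R<u, set p* = (R−d)/(u−d) = 0.8276; price each node as the discounted p*-expectation of its children.
Terminal values V(3,·): V(3,0)=0.0000, V(3,1)=0.0000, V(3,2)=10.0000, V(3,3)=10.0000
  t=2,j=0: stock 41.9796 → up 44.9182 (V=0.0000), down 32.7441 (V=0.0000). Price 0.0000; hedge Δ=0.0000, bond B=0.0000.
  t=2,j=1: stock 57.5874 → up 61.6185 (V=10.0000), down 44.9182 (V=0.0000). Price 8.1136; hedge Δ=0.5988, bond B=-26.3692.
  t=2,j=2: stock 78.9981 → up 84.5280 (V=10.0000), down 61.6185 (V=10.0000). Price 9.8039; hedge Δ=0.0000, bond B=9.8039.
  t=1,j=0: stock 53.8200 → up 57.5874 (V=8.1136), down 41.9796 (V=0.0000). Price 6.5830; hedge Δ=0.5198, bond B=-21.3949.
  t=1,j=1: stock 73.8300 → up 78.9981 (V=9.8039), down 57.5874 (V=8.1136). Price 9.3260; hedge Δ=0.0789, bond B=3.4972.
  t=0,j=0: stock 69.0000 → up 73.8300 (V=9.3260), down 53.8200 (V=6.5830). Price 8.6795; hedge Δ=0.1371, bond B=-0.7789.
The time-0 hedge costs 8.6795, which is the no-arbitrage price.

(0,0): Delta=0.1371 Bond=-0.7789
(1,0): Delta=0.5198 Bond=-21.3949
(1,1): Delta=0.0789 Bond=3.4972
(2,0): Delta=0.0000 Bond=0.0000
(2,1): Delta=0.5988 Bond=-26.3692
(2,2): Delta=0.0000 Bond=9.8039
V0=8.6795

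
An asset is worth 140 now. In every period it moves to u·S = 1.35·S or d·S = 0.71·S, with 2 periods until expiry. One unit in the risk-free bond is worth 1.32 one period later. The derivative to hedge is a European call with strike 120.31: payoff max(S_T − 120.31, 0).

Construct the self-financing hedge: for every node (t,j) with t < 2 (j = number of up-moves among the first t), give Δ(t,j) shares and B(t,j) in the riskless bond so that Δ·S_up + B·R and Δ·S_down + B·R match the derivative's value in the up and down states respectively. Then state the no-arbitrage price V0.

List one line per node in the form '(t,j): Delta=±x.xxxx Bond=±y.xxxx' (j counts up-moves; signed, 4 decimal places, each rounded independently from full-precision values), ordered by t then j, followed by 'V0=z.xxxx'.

(0,0): Delta=0.9803 Bond=-66.2260
(1,0): Delta=0.2182 Bond=-11.6652
(1,1): Delta=1.0000 Bond=-91.1439
V0=71.0143

Risk-neutral probability p* = (R−d)/(u−d) = (1.32−0.71)/(1.35−0.71) = 0.9531.
At expiry t=2: V(2,0)=0.0000, V(2,1)=13.8800, V(2,2)=134.8400
  t=1,j=0: stock 99.4000 → up 134.1900 (V=13.8800), down 70.5740 (V=0.0000). Price 10.0223; hedge Δ=0.2182, bond B=-11.6652.
  t=1,j=1: stock 189.0000 → up 255.1500 (V=134.8400), down 134.1900 (V=13.8800). Price 97.8561; hedge Δ=1.0000, bond B=-91.1439.
  t=0,j=0: stock 140.0000 → up 189.0000 (V=97.8561), down 99.4000 (V=10.0223). Price 71.0143; hedge Δ=0.9803, bond B=-66.2260.
Each (Δ,B) replicates both successor values, so the strategy is self-financing and V0 is arbitrage-free.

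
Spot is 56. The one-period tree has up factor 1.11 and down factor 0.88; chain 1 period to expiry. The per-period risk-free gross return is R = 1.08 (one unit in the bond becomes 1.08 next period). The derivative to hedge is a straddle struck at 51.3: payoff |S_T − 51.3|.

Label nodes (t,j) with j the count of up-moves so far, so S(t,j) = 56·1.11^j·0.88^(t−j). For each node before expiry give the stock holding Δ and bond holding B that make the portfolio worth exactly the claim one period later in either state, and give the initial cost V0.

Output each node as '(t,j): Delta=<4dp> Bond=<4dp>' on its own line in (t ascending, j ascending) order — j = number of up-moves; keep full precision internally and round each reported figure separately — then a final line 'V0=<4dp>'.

(0,0): Delta=0.6863 Bond=-29.4469
V0=8.9879

Since d<R<u, set p* = (R−d)/(u−d) = 0.8696; price each node as the discounted p*-expectation of its children.
Payoff layer (t=1): V(1,0)=2.0200, V(1,1)=10.8600
(0,0): S=56.0000. Δ = (V_up−V_dn)/(S_up−S_dn) = (10.8600−2.0200)/(62.1600−49.2800) = 0.6863. V = [p*·10.8600 + (1−p*)·2.0200]/1.08 = 8.9879. B = V − Δ·S = -29.4469.
Check: Δ(0,0)·S0 + B(0,0) = 8.9879 = V0.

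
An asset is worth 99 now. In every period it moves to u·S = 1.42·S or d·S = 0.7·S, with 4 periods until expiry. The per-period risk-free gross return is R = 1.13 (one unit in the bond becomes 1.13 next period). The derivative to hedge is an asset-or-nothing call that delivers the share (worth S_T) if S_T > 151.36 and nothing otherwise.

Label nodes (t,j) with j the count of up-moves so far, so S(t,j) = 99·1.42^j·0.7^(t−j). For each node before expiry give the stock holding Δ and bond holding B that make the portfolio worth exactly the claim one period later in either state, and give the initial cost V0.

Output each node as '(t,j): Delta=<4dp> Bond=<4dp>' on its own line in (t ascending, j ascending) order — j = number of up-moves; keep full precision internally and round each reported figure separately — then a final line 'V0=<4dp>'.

Since d<R<u, set p* = (R−d)/(u−d) = 0.5972; price each node as the discounted p*-expectation of its children.
At expiry t=4: V(4,0)=0.0000, V(4,1)=0.0000, V(4,2)=0.0000, V(4,3)=198.4259, V(4,4)=402.5210
  t=3,j=0: stock 33.9570 → up 48.2189 (V=0.0000), down 23.7699 (V=0.0000). Price 0.0000; hedge Δ=0.0000, bond B=0.0000.
  t=3,j=1: stock 68.8842 → up 97.8156 (V=0.0000), down 48.2189 (V=0.0000). Price 0.0000; hedge Δ=0.0000, bond B=0.0000.
  t=3,j=2: stock 139.7365 → up 198.4259 (V=198.4259), down 97.8156 (V=0.0000). Price 104.8711; hedge Δ=1.9722, bond B=-170.7204.
  t=3,j=3: stock 283.4655 → up 402.5210 (V=402.5210), down 198.4259 (V=198.4259). Price 283.4655; hedge Δ=1.0000, bond B=0.0000.
  t=2,j=0: stock 48.5100 → up 68.8842 (V=0.0000), down 33.9570 (V=0.0000). Price 0.0000; hedge Δ=0.0000, bond B=0.0000.
  t=2,j=1: stock 98.4060 → up 139.7365 (V=104.8711), down 68.8842 (V=0.0000). Price 55.4260; hedge Δ=1.4801, bond B=-90.2283.
  t=2,j=2: stock 199.6236 → up 283.4655 (V=283.4655), down 139.7365 (V=104.8711). Price 187.1961; hedge Δ=1.2426, bond B=-60.8517.
  t=1,j=0: stock 69.3000 → up 98.4060 (V=55.4260), down 48.5100 (V=0.0000). Price 29.2935; hedge Δ=1.1108, bond B=-47.6870.
  t=1,j=1: stock 140.5800 → up 199.6236 (V=187.1961), down 98.4060 (V=55.4260). Price 118.6921; hedge Δ=1.3019, bond B=-64.3221.
  t=0,j=0: stock 99.0000 → up 140.5800 (V=118.6921), down 69.3000 (V=29.2935). Price 73.1720; hedge Δ=1.2542, bond B=-50.9928.
The time-0 hedge costs 73.1720, which is the no-arbitrage price.

(0,0): Delta=1.2542 Bond=-50.9928
(1,0): Delta=1.1108 Bond=-47.6870
(1,1): Delta=1.3019 Bond=-64.3221
(2,0): Delta=0.0000 Bond=0.0000
(2,1): Delta=1.4801 Bond=-90.2283
(2,2): Delta=1.2426 Bond=-60.8517
(3,0): Delta=0.0000 Bond=0.0000
(3,1): Delta=0.0000 Bond=0.0000
(3,2): Delta=1.9722 Bond=-170.7204
(3,3): Delta=1.0000 Bond=0.0000
V0=73.1720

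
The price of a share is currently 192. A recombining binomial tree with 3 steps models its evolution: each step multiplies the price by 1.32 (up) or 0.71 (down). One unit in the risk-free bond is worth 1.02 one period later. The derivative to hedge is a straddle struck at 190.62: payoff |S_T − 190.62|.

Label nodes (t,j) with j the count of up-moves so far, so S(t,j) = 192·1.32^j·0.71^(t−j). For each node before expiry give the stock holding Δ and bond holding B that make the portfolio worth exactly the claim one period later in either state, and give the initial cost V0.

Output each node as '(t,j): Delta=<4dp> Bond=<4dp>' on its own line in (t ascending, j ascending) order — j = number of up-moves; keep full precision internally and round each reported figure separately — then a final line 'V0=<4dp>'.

(0,0): Delta=0.2499 Bond=35.4134
(1,0): Delta=-0.4379 Bond=129.8846
(1,1): Delta=0.6079 Bond=-54.6166
(2,0): Delta=-1.0000 Bond=186.8824
(2,1): Delta=-0.1454 Bond=79.8370
(2,2): Delta=1.0000 Bond=-186.8824
V0=83.3891

No-arbitrage ⇒ martingale measure with p* = (R−d)/(u−d) = 0.5082.
Terminal payoffs: V(3,0)=121.9011, V(3,1)=62.8609, V(3,2)=46.9040, V(3,3)=250.9739
(2,0): S=96.7872. Δ = (V_up−V_dn)/(S_up−S_dn) = (62.8609−121.9011)/(127.7591−68.7189) = -1.0000. V = [p*·62.8609 + (1−p*)·121.9011]/1.02 = 90.0952. B = V − Δ·S = 186.8824.
(2,1): S=179.9424. Δ = (V_up−V_dn)/(S_up−S_dn) = (46.9040−62.8609)/(237.5240−127.7591) = -0.1454. V = [p*·46.9040 + (1−p*)·62.8609]/1.02 = 53.6781. B = V − Δ·S = 79.8370.
(2,2): S=334.5408. Δ = (V_up−V_dn)/(S_up−S_dn) = (250.9739−46.9040)/(441.5939−237.5240) = 1.0000. V = [p*·250.9739 + (1−p*)·46.9040]/1.02 = 147.6584. B = V − Δ·S = -186.8824.
(1,0): S=136.3200. Δ = (V_up−V_dn)/(S_up−S_dn) = (53.6781−90.0952)/(179.9424−96.7872) = -0.4379. V = [p*·53.6781 + (1−p*)·90.0952]/1.02 = 70.1844. B = V − Δ·S = 129.8846.
(1,1): S=253.4400. Δ = (V_up−V_dn)/(S_up−S_dn) = (147.6584−53.6781)/(334.5408−179.9424) = 0.6079. V = [p*·147.6584 + (1−p*)·53.6781]/1.02 = 99.4496. B = V − Δ·S = -54.6166.
(0,0): S=192.0000. Δ = (V_up−V_dn)/(S_up−S_dn) = (99.4496−70.1844)/(253.4400−136.3200) = 0.2499. V = [p*·99.4496 + (1−p*)·70.1844]/1.02 = 83.3891. B = V − Δ·S = 35.4134.
The time-0 hedge costs 83.3891, which is the no-arbitrage price.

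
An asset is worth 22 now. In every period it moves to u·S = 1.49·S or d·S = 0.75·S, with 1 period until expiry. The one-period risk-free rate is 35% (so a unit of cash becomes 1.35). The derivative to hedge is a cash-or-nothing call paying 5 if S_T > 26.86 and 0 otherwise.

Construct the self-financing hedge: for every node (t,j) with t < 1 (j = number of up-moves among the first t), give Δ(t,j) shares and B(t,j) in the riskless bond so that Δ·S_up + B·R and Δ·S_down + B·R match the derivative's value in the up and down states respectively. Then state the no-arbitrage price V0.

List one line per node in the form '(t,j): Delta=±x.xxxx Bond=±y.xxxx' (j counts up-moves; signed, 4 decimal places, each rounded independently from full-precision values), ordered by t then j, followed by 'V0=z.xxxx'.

The replicating-portfolio and risk-neutral prices coincide; use p* = (1.35−0.75)/(1.49−0.75) = 0.8108 for the latter.
Terminal values V(1,·): V(1,0)=0.0000, V(1,1)=5.0000
(0,0): S=22.0000. Δ = (V_up−V_dn)/(S_up−S_dn) = (5.0000−0.0000)/(32.7800−16.5000) = 0.3071. V = [p*·5.0000 + (1−p*)·0.0000]/1.35 = 3.0030. B = V − Δ·S = -3.7538.
The time-0 hedge costs 3.0030, which is the no-arbitrage price.

(0,0): Delta=0.3071 Bond=-3.7538
V0=3.0030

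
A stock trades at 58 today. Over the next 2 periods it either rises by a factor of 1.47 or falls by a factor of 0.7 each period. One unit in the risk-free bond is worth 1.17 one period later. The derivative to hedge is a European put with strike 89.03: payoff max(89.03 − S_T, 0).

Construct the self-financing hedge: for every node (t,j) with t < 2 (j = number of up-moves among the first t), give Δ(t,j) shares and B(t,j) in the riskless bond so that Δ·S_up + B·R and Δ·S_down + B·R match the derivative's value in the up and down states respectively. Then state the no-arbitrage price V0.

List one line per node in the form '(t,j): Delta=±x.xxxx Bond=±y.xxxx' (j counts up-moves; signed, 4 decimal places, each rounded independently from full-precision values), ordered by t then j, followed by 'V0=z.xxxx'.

Under the risk-neutral measure, an up-move has probability p* = (R−d)/(u−d) = 0.6104 and values discount at R = 1.17.
At expiry t=2: V(2,0)=60.6100, V(2,1)=29.3480, V(2,2)=0.0000
(1,0): S=40.6000. Δ = (V_up−V_dn)/(S_up−S_dn) = (29.3480−60.6100)/(59.6820−28.4200) = -1.0000. V = [p*·29.3480 + (1−p*)·60.6100]/1.17 = 35.4940. B = V − Δ·S = 76.0940.
(1,1): S=85.2600. Δ = (V_up−V_dn)/(S_up−S_dn) = (0.0000−29.3480)/(125.3322−59.6820) = -0.4470. V = [p*·0.0000 + (1−p*)·29.3480]/1.17 = 9.7729. B = V − Δ·S = 47.8872.
(0,0): S=58.0000. Δ = (V_up−V_dn)/(S_up−S_dn) = (9.7729−35.4940)/(85.2600−40.6000) = -0.5759. V = [p*·9.7729 + (1−p*)·35.4940]/1.17 = 16.9180. B = V − Δ·S = 50.3221.
Each (Δ,B) replicates both successor values, so the strategy is self-financing and V0 is arbitrage-free.

(0,0): Delta=-0.5759 Bond=50.3221
(1,0): Delta=-1.0000 Bond=76.0940
(1,1): Delta=-0.4470 Bond=47.8872
V0=16.9180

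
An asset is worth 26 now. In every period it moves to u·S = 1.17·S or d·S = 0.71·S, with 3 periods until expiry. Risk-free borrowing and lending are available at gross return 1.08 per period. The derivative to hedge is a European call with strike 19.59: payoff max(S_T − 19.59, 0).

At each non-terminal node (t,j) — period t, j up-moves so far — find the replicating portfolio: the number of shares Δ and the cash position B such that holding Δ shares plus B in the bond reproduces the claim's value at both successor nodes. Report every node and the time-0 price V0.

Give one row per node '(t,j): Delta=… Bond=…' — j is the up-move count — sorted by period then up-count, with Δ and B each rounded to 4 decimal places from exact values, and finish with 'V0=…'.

No-arbitrage ⇒ martingale measure with p* = (R−d)/(u−d) = 0.8043.
Terminal payoffs: V(3,0)=0.0000, V(3,1)=0.0000, V(3,2)=5.6799, V(3,3)=22.0519
Node (2,0) S=13.1066: V=(p*·0.0000+(1−p*)·0.0000)/1.08=0.0000; Δ=(0.0000−0.0000)/(15.3347−9.3057)=0.0000; B=V−Δ·S=0.0000
Node (2,1) S=21.5982: V=(p*·5.6799+(1−p*)·0.0000)/1.08=4.2302; Δ=(5.6799−0.0000)/(25.2699−15.3347)=0.5717; B=V−Δ·S=-8.1174
Node (2,2) S=35.5914: V=(p*·22.0519+(1−p*)·5.6799)/1.08=17.4525; Δ=(22.0519−5.6799)/(41.6419−25.2699)=1.0000; B=V−Δ·S=-18.1389
Node (1,0) S=18.4600: V=(p*·4.2302+(1−p*)·0.0000)/1.08=3.1505; Δ=(4.2302−0.0000)/(21.5982−13.1066)=0.4982; B=V−Δ·S=-6.0456
Node (1,1) S=30.4200: V=(p*·17.4525+(1−p*)·4.2302)/1.08=13.7644; Δ=(17.4525−4.2302)/(35.5914−21.5982)=0.9449; B=V−Δ·S=-14.9798
Node (0,0) S=26.0000: V=(p*·13.7644+(1−p*)·3.1505)/1.08=10.8220; Δ=(13.7644−3.1505)/(30.4200−18.4600)=0.8874; B=V−Δ·S=-12.2517
Self-financing check: at every node Δ·S+B equals the discounted successor values.

(0,0): Delta=0.8874 Bond=-12.2517
(1,0): Delta=0.4982 Bond=-6.0456
(1,1): Delta=0.9449 Bond=-14.9798
(2,0): Delta=0.0000 Bond=0.0000
(2,1): Delta=0.5717 Bond=-8.1174
(2,2): Delta=1.0000 Bond=-18.1389
V0=10.8220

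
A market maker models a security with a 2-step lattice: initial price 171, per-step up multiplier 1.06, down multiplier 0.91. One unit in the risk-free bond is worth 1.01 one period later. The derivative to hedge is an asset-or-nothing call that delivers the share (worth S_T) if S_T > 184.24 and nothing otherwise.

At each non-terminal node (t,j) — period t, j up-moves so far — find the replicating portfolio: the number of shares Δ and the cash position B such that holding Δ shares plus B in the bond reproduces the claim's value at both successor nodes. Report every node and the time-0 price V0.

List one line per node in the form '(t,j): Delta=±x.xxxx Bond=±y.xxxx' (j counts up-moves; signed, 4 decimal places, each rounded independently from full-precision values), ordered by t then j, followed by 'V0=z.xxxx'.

(0,0): Delta=4.9443 Bond=-761.7702
(1,0): Delta=0.0000 Bond=0.0000
(1,1): Delta=7.0667 Bond=-1154.0818
V0=83.7110

The replicating-portfolio and risk-neutral prices coincide; use p* = (1.01−0.91)/(1.06−0.91) = 0.6667 for the latter.
Payoff layer (t=2): V(2,0)=0.0000, V(2,1)=0.0000, V(2,2)=192.1356
Node (1,0) S=155.6100: V=(p*·0.0000+(1−p*)·0.0000)/1.01=0.0000; Δ=(0.0000−0.0000)/(164.9466−141.6051)=0.0000; B=V−Δ·S=0.0000
Node (1,1) S=181.2600: V=(p*·192.1356+(1−p*)·0.0000)/1.01=126.8222; Δ=(192.1356−0.0000)/(192.1356−164.9466)=7.0667; B=V−Δ·S=-1154.0818
Node (0,0) S=171.0000: V=(p*·126.8222+(1−p*)·0.0000)/1.01=83.7110; Δ=(126.8222−0.0000)/(181.2600−155.6100)=4.9443; B=V−Δ·S=-761.7702
Root portfolio cost Δ·171+B reproduces V0=83.7110.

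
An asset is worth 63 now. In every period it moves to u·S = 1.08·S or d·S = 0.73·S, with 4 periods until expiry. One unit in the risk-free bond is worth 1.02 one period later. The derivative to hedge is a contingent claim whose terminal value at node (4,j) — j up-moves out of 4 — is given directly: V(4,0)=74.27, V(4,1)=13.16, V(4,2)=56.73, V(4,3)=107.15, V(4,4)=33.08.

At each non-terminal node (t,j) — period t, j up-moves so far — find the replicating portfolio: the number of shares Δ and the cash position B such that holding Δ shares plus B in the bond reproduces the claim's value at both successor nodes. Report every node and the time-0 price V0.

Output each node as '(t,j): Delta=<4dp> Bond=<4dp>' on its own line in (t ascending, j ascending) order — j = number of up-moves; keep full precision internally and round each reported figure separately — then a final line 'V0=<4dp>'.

Since d<R<u, set p* = (R−d)/(u−d) = 0.8286; price each node as the discounted p*-expectation of its children.
Terminal values V(4,·): V(4,0)=74.2700, V(4,1)=13.1600, V(4,2)=56.7300, V(4,3)=107.1500, V(4,4)=33.0800
Node (3,0) S=24.5081: V=(p*·13.1600+(1−p*)·74.2700)/1.02=23.1725; Δ=(13.1600−74.2700)/(26.4687−17.8909)=-7.1242; B=V−Δ·S=197.7725
Node (3,1) S=36.2585: V=(p*·56.7300+(1−p*)·13.1600)/1.02=48.2950; Δ=(56.7300−13.1600)/(39.1592−26.4687)=3.4333; B=V−Δ·S=-76.1908
Node (3,2) S=53.6427: V=(p*·107.1500+(1−p*)·56.7300)/1.02=96.5751; Δ=(107.1500−56.7300)/(57.9342−39.1592)=2.6855; B=V−Δ·S=-47.4821
Node (3,3) S=79.3619: V=(p*·33.0800+(1−p*)·107.1500)/1.02=44.8801; Δ=(33.0800−107.1500)/(85.7108−57.9342)=-2.6666; B=V−Δ·S=256.5087
Node (2,0) S=33.5727: V=(p*·48.2950+(1−p*)·23.1725)/1.02=43.1257; Δ=(48.2950−23.1725)/(36.2585−24.5081)=2.1380; B=V−Δ·S=-28.6526
Node (2,1) S=49.6692: V=(p*·96.5751+(1−p*)·48.2950)/1.02=86.5671; Δ=(96.5751−48.2950)/(53.6427−36.2585)=2.7772; B=V−Δ·S=-51.3760
Node (2,2) S=73.4832: V=(p*·44.8801+(1−p*)·96.5751)/1.02=52.6883; Δ=(44.8801−96.5751)/(79.3619−53.6427)=-2.0100; B=V−Δ·S=200.3882
Node (1,0) S=45.9900: V=(p*·86.5671+(1−p*)·43.1257)/1.02=77.5687; Δ=(86.5671−43.1257)/(49.6692−33.5727)=2.6988; B=V−Δ·S=-46.5496
Node (1,1) S=68.0400: V=(p*·52.6883+(1−p*)·86.5671)/1.02=57.3491; Δ=(52.6883−86.5671)/(73.4832−49.6692)=-1.4226; B=V−Δ·S=154.1457
Node (0,0) S=63.0000: V=(p*·57.3491+(1−p*)·77.5687)/1.02=59.6229; Δ=(57.3491−77.5687)/(68.0400−45.9900)=-0.9170; B=V−Δ·S=117.3929
Each (Δ,B) replicates both successor values, so the strategy is self-financing and V0 is arbitrage-free.

(0,0): Delta=-0.9170 Bond=117.3929
(1,0): Delta=2.6988 Bond=-46.5496
(1,1): Delta=-1.4226 Bond=154.1457
(2,0): Delta=2.1380 Bond=-28.6526
(2,1): Delta=2.7772 Bond=-51.3760
(2,2): Delta=-2.0100 Bond=200.3882
(3,0): Delta=-7.1242 Bond=197.7725
(3,1): Delta=3.4333 Bond=-76.1908
(3,2): Delta=2.6855 Bond=-47.4821
(3,3): Delta=-2.6666 Bond=256.5087
V0=59.6229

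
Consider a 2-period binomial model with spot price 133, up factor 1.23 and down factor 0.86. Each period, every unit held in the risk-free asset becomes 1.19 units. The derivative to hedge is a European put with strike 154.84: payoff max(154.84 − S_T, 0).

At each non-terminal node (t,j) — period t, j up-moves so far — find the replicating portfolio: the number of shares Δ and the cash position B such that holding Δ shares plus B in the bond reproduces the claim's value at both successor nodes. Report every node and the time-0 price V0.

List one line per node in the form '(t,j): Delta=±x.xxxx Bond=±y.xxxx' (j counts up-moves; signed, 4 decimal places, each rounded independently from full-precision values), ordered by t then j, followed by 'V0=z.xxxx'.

(0,0): Delta=-0.2937 Bond=41.4526
(1,0): Delta=-1.0000 Bond=130.1176
(1,1): Delta=-0.2338 Bond=39.5360
V0=2.3934

Since d<R<u, set p* = (R−d)/(u−d) = 0.8919; price each node as the discounted p*-expectation of its children.
Terminal payoffs: V(2,0)=56.4732, V(2,1)=14.1526, V(2,2)=0.0000
  t=1,j=0: stock 114.3800 → up 140.6874 (V=14.1526), down 98.3668 (V=56.4732). Price 15.7376; hedge Δ=-1.0000, bond B=130.1176.
  t=1,j=1: stock 163.5900 → up 201.2157 (V=0.0000), down 140.6874 (V=14.1526). Price 1.2857; hedge Δ=-0.2338, bond B=39.5360.
  t=0,j=0: stock 133.0000 → up 163.5900 (V=1.2857), down 114.3800 (V=15.7376). Price 2.3934; hedge Δ=-0.2937, bond B=41.4526.
The time-0 hedge costs 2.3934, which is the no-arbitrage price.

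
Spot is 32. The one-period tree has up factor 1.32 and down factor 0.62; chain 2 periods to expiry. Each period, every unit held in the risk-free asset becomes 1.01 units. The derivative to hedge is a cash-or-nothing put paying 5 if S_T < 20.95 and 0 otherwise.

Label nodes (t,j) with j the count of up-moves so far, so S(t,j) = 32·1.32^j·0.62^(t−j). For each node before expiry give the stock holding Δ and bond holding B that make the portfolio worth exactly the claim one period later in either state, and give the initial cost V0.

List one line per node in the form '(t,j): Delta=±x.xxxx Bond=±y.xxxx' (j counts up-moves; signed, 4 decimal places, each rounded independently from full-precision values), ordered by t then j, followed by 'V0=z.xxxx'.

Since d<R<u, set p* = (R−d)/(u−d) = 0.5571; price each node as the discounted p*-expectation of its children.
Terminal values V(2,·): V(2,0)=5.0000, V(2,1)=0.0000, V(2,2)=0.0000
(1,0): S=19.8400. Δ = (V_up−V_dn)/(S_up−S_dn) = (0.0000−5.0000)/(26.1888−12.3008) = -0.3600. V = [p*·0.0000 + (1−p*)·5.0000]/1.01 = 2.1924. B = V − Δ·S = 9.3352.
(1,1): S=42.2400. Δ = (V_up−V_dn)/(S_up−S_dn) = (0.0000−0.0000)/(55.7568−26.1888) = 0.0000. V = [p*·0.0000 + (1−p*)·0.0000]/1.01 = 0.0000. B = V − Δ·S = 0.0000.
(0,0): S=32.0000. Δ = (V_up−V_dn)/(S_up−S_dn) = (0.0000−2.1924)/(42.2400−19.8400) = -0.0979. V = [p*·0.0000 + (1−p*)·2.1924]/1.01 = 0.9613. B = V − Δ·S = 4.0932.
Each (Δ,B) replicates both successor values, so the strategy is self-financing and V0 is arbitrage-free.

(0,0): Delta=-0.0979 Bond=4.0932
(1,0): Delta=-0.3600 Bond=9.3352
(1,1): Delta=0.0000 Bond=0.0000
V0=0.9613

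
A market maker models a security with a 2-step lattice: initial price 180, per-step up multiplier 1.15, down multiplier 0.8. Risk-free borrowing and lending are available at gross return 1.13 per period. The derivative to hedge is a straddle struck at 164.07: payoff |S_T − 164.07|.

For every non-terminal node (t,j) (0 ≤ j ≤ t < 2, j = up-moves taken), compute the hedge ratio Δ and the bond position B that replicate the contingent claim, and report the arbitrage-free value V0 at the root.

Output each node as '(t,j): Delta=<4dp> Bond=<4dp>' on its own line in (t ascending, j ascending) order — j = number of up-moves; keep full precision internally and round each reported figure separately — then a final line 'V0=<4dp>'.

Risk-neutral probability p* = (R−d)/(u−d) = (1.13−0.8)/(1.15−0.8) = 0.9429.
Payoff layer (t=2): V(2,0)=48.8700, V(2,1)=1.5300, V(2,2)=73.9800
(1,0): S=144.0000. Δ = (V_up−V_dn)/(S_up−S_dn) = (1.5300−48.8700)/(165.6000−115.2000) = -0.9393. V = [p*·1.5300 + (1−p*)·48.8700]/1.13 = 3.7479. B = V − Δ·S = 139.0051.
(1,1): S=207.0000. Δ = (V_up−V_dn)/(S_up−S_dn) = (73.9800−1.5300)/(238.0500−165.6000) = 1.0000. V = [p*·73.9800 + (1−p*)·1.5300]/1.13 = 61.8053. B = V − Δ·S = -145.1947.
(0,0): S=180.0000. Δ = (V_up−V_dn)/(S_up−S_dn) = (61.8053−3.7479)/(207.0000−144.0000) = 0.9215. V = [p*·61.8053 + (1−p*)·3.7479]/1.13 = 51.7591. B = V − Δ·S = -114.1192.
Each (Δ,B) replicates both successor values, so the strategy is self-financing and V0 is arbitrage-free.

(0,0): Delta=0.9215 Bond=-114.1192
(1,0): Delta=-0.9393 Bond=139.0051
(1,1): Delta=1.0000 Bond=-145.1947
V0=51.7591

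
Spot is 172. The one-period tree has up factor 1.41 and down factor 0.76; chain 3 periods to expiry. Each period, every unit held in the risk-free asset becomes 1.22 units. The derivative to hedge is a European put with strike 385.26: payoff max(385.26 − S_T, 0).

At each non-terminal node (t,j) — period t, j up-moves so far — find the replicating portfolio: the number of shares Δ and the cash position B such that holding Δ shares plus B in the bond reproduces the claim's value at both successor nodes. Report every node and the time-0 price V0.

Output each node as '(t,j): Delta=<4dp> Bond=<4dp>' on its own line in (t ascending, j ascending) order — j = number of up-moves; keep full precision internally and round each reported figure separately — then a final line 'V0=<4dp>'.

(0,0): Delta=-0.7084 Bond=180.9185
(1,0): Delta=-1.0000 Bond=258.8417
(1,1): Delta=-0.6434 Bond=204.9748
(2,0): Delta=-1.0000 Bond=315.7869
(2,1): Delta=-1.0000 Bond=315.7869
(2,2): Delta=-0.5641 Bond=222.9250
V0=59.0779

The replicating-portfolio and risk-neutral prices coincide; use p* = (1.22−0.76)/(1.41−0.76) = 0.7077 for the latter.
Payoff layer (t=3): V(3,0)=309.7561, V(3,1)=245.1804, V(3,2)=125.3756, V(3,3)=0.0000
Node (2,0) S=99.3472: V=(p*·245.1804+(1−p*)·309.7561)/1.22=216.4397; Δ=(245.1804−309.7561)/(140.0796−75.5039)=-1.0000; B=V−Δ·S=315.7869
Node (2,1) S=184.3152: V=(p*·125.3756+(1−p*)·245.1804)/1.22=131.4717; Δ=(125.3756−245.1804)/(259.8844−140.0796)=-1.0000; B=V−Δ·S=315.7869
Node (2,2) S=341.9532: V=(p*·0.0000+(1−p*)·125.3756)/1.22=30.0395; Δ=(0.0000−125.3756)/(482.1540−259.8844)=-0.5641; B=V−Δ·S=222.9250
Node (1,0) S=130.7200: V=(p*·131.4717+(1−p*)·216.4397)/1.22=128.1217; Δ=(131.4717−216.4397)/(184.3152−99.3472)=-1.0000; B=V−Δ·S=258.8417
Node (1,1) S=242.5200: V=(p*·30.0395+(1−p*)·131.4717)/1.22=48.9254; Δ=(30.0395−131.4717)/(341.9532−184.3152)=-0.6434; B=V−Δ·S=204.9748
Node (0,0) S=172.0000: V=(p*·48.9254+(1−p*)·128.1217)/1.22=59.0779; Δ=(48.9254−128.1217)/(242.5200−130.7200)=-0.7084; B=V−Δ·S=180.9185
Check: Δ(0,0)·S0 + B(0,0) = 59.0779 = V0.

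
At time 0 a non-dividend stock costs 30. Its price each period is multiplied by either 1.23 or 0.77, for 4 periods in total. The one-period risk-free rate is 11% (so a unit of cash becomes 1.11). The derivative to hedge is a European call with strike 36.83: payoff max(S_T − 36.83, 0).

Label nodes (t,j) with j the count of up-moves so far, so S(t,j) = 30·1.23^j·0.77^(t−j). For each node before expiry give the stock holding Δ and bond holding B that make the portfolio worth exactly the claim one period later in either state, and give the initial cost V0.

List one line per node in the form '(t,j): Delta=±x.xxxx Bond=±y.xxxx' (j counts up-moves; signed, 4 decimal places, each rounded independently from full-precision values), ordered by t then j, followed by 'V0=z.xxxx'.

(0,0): Delta=0.6889 Bond=-12.6988
(1,0): Delta=0.2569 Bond=-4.1163
(1,1): Delta=0.7843 Bond=-17.6177
(2,0): Delta=0.0000 Bond=0.0000
(2,1): Delta=0.3136 Bond=-6.1817
(2,2): Delta=0.8883 Bond=-24.2759
(3,0): Delta=0.0000 Bond=0.0000
(3,1): Delta=0.0000 Bond=0.0000
(3,2): Delta=0.3829 Bond=-9.2835
(3,3): Delta=1.0000 Bond=-33.1802
V0=7.9677

No-arbitrage ⇒ martingale measure with p* = (R−d)/(u−d) = 0.7391.
Terminal payoffs: V(4,0)=0.0000, V(4,1)=0.0000, V(4,2)=0.0000, V(4,3)=6.1560, V(4,4)=31.8360
Node (3,0) S=13.6960: V=(p*·0.0000+(1−p*)·0.0000)/1.11=0.0000; Δ=(0.0000−0.0000)/(16.8461−10.5459)=0.0000; B=V−Δ·S=0.0000
Node (3,1) S=21.8780: V=(p*·0.0000+(1−p*)·0.0000)/1.11=0.0000; Δ=(0.0000−0.0000)/(26.9100−16.8461)=0.0000; B=V−Δ·S=0.0000
Node (3,2) S=34.9480: V=(p*·6.1560+(1−p*)·0.0000)/1.11=4.0992; Δ=(6.1560−0.0000)/(42.9860−26.9100)=0.3829; B=V−Δ·S=-9.2835
Node (3,3) S=55.8260: V=(p*·31.8360+(1−p*)·6.1560)/1.11=22.6458; Δ=(31.8360−6.1560)/(68.6660−42.9860)=1.0000; B=V−Δ·S=-33.1802
Node (2,0) S=17.7870: V=(p*·0.0000+(1−p*)·0.0000)/1.11=0.0000; Δ=(0.0000−0.0000)/(21.8780−13.6960)=0.0000; B=V−Δ·S=0.0000
Node (2,1) S=28.4130: V=(p*·4.0992+(1−p*)·0.0000)/1.11=2.7296; Δ=(4.0992−0.0000)/(34.9480−21.8780)=0.3136; B=V−Δ·S=-6.1817
Node (2,2) S=45.3870: V=(p*·22.6458+(1−p*)·4.0992)/1.11=16.0429; Δ=(22.6458−4.0992)/(55.8260−34.9480)=0.8883; B=V−Δ·S=-24.2759
Node (1,0) S=23.1000: V=(p*·2.7296+(1−p*)·0.0000)/1.11=1.8176; Δ=(2.7296−0.0000)/(28.4130−17.7870)=0.2569; B=V−Δ·S=-4.1163
Node (1,1) S=36.9000: V=(p*·16.0429+(1−p*)·2.7296)/1.11=11.3242; Δ=(16.0429−2.7296)/(45.3870−28.4130)=0.7843; B=V−Δ·S=-17.6177
Node (0,0) S=30.0000: V=(p*·11.3242+(1−p*)·1.8176)/1.11=7.9677; Δ=(11.3242−1.8176)/(36.9000−23.1000)=0.6889; B=V−Δ·S=-12.6988
The time-0 hedge costs 7.9677, which is the no-arbitrage price.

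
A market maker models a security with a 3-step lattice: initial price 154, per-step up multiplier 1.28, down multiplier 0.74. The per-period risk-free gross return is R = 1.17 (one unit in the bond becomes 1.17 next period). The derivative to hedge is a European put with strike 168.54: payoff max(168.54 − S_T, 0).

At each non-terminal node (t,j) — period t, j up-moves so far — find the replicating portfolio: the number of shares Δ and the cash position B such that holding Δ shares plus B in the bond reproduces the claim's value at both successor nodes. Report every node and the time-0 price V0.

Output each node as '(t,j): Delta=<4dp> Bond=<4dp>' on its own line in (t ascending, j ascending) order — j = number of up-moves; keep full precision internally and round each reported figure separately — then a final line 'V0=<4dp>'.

(0,0): Delta=-0.1893 Bond=33.4613
(1,0): Delta=-0.7990 Bond=108.6349
(1,1): Delta=-0.0991 Bond=21.3745
(2,0): Delta=-1.0000 Bond=144.0513
(2,1): Delta=-0.7693 Bond=122.7671
(2,2): Delta=0.0000 Bond=0.0000
V0=4.3106

No-arbitrage ⇒ martingale measure with p* = (R−d)/(u−d) = 0.7963.
Terminal values V(3,·): V(3,0)=106.1355, V(3,1)=60.5971, V(3,2)=0.0000, V(3,3)=0.0000
  t=2,j=0: stock 84.3304 → up 107.9429 (V=60.5971), down 62.4045 (V=106.1355). Price 59.7209; hedge Δ=-1.0000, bond B=144.0513.
  t=2,j=1: stock 145.8688 → up 186.7121 (V=0.0000), down 107.9429 (V=60.5971). Price 10.5503; hedge Δ=-0.7693, bond B=122.7671.
  t=2,j=2: stock 252.3136 → up 322.9614 (V=0.0000), down 186.7121 (V=0.0000). Price 0.0000; hedge Δ=0.0000, bond B=0.0000.
  t=1,j=0: stock 113.9600 → up 145.8688 (V=10.5503), down 84.3304 (V=59.7209). Price 17.5782; hedge Δ=-0.7990, bond B=108.6349.
  t=1,j=1: stock 197.1200 → up 252.3136 (V=0.0000), down 145.8688 (V=10.5503). Price 1.8369; hedge Δ=-0.0991, bond B=21.3745.
  t=0,j=0: stock 154.0000 → up 197.1200 (V=1.8369), down 113.9600 (V=17.5782). Price 4.3106; hedge Δ=-0.1893, bond B=33.4613.
Root portfolio cost Δ·154+B reproduces V0=4.3106.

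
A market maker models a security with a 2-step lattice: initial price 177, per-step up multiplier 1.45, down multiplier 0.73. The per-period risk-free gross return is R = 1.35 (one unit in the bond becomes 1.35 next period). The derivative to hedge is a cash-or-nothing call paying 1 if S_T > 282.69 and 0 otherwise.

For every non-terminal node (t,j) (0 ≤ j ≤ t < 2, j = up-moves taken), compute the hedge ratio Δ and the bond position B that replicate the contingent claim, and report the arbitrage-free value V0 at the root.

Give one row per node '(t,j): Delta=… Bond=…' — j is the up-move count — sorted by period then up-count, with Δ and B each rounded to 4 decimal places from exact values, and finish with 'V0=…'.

(0,0): Delta=0.0050 Bond=-0.4791
(1,0): Delta=0.0000 Bond=0.0000
(1,1): Delta=0.0054 Bond=-0.7510
V0=0.4069

No-arbitrage ⇒ martingale measure with p* = (R−d)/(u−d) = 0.8611.
Terminal values V(2,·): V(2,0)=0.0000, V(2,1)=0.0000, V(2,2)=1.0000
  t=1,j=0: stock 129.2100 → up 187.3545 (V=0.0000), down 94.3233 (V=0.0000). Price 0.0000; hedge Δ=0.0000, bond B=0.0000.
  t=1,j=1: stock 256.6500 → up 372.1425 (V=1.0000), down 187.3545 (V=0.0000). Price 0.6379; hedge Δ=0.0054, bond B=-0.7510.
  t=0,j=0: stock 177.0000 → up 256.6500 (V=0.6379), down 129.2100 (V=0.0000). Price 0.4069; hedge Δ=0.0050, bond B=-0.4791.
Root portfolio cost Δ·177+B reproduces V0=0.4069.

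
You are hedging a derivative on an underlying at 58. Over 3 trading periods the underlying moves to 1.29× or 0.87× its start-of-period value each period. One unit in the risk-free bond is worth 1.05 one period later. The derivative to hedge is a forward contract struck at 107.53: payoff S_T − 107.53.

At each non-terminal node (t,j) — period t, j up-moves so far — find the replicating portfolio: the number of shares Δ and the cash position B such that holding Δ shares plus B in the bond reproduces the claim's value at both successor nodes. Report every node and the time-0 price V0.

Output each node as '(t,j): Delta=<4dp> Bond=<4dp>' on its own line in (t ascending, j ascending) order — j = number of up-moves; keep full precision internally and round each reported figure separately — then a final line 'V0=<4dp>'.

(0,0): Delta=1.0000 Bond=-92.8885
(1,0): Delta=1.0000 Bond=-97.5329
(1,1): Delta=1.0000 Bond=-97.5329
(2,0): Delta=1.0000 Bond=-102.4095
(2,1): Delta=1.0000 Bond=-102.4095
(2,2): Delta=1.0000 Bond=-102.4095
V0=-34.8885

Risk-neutral probability p* = (R−d)/(u−d) = (1.05−0.87)/(1.29−0.87) = 0.4286.
At expiry t=3: V(3,0)=-69.3368, V(3,1)=-50.8987, V(3,2)=-23.5595, V(3,3)=16.9780
(2,0): S=43.9002. Δ = (V_up−V_dn)/(S_up−S_dn) = (-50.8987−-69.3368)/(56.6313−38.1932) = 1.0000. V = [p*·-50.8987 + (1−p*)·-69.3368]/1.05 = -58.5093. B = V − Δ·S = -102.4095.
(2,1): S=65.0934. Δ = (V_up−V_dn)/(S_up−S_dn) = (-23.5595−-50.8987)/(83.9705−56.6313) = 1.0000. V = [p*·-23.5595 + (1−p*)·-50.8987]/1.05 = -37.3161. B = V − Δ·S = -102.4095.
(2,2): S=96.5178. Δ = (V_up−V_dn)/(S_up−S_dn) = (16.9780−-23.5595)/(124.5080−83.9705) = 1.0000. V = [p*·16.9780 + (1−p*)·-23.5595]/1.05 = -5.8917. B = V − Δ·S = -102.4095.
(1,0): S=50.4600. Δ = (V_up−V_dn)/(S_up−S_dn) = (-37.3161−-58.5093)/(65.0934−43.9002) = 1.0000. V = [p*·-37.3161 + (1−p*)·-58.5093]/1.05 = -47.0729. B = V − Δ·S = -97.5329.
(1,1): S=74.8200. Δ = (V_up−V_dn)/(S_up−S_dn) = (-5.8917−-37.3161)/(96.5178−65.0934) = 1.0000. V = [p*·-5.8917 + (1−p*)·-37.3161]/1.05 = -22.7129. B = V − Δ·S = -97.5329.
(0,0): S=58.0000. Δ = (V_up−V_dn)/(S_up−S_dn) = (-22.7129−-47.0729)/(74.8200−50.4600) = 1.0000. V = [p*·-22.7129 + (1−p*)·-47.0729]/1.05 = -34.8885. B = V − Δ·S = -92.8885.
The time-0 hedge costs -34.8885, which is the no-arbitrage price.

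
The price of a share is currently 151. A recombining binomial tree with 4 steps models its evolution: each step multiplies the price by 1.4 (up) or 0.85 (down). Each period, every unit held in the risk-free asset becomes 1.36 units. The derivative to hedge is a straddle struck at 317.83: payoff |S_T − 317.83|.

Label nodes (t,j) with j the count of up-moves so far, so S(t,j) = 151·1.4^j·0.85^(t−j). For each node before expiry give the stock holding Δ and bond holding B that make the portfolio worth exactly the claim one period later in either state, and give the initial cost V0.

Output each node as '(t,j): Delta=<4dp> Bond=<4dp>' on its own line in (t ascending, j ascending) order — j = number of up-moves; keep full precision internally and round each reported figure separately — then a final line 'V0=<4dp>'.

(0,0): Delta=0.8012 Bond=-61.0659
(1,0): Delta=-0.5474 Bond=90.0457
(1,1): Delta=0.8654 Bond=-96.6258
(2,0): Delta=-1.0000 Bond=171.8372
(2,1): Delta=-0.5259 Bond=118.5896
(2,2): Delta=0.9317 Bond=-151.0189
(3,0): Delta=-1.0000 Bond=233.6985
(3,1): Delta=-1.0000 Bond=233.6985
(3,2): Delta=-0.5033 Bond=155.6022
(3,3): Delta=1.0000 Bond=-233.6985
V0=59.9148

No-arbitrage ⇒ martingale measure with p* = (R−d)/(u−d) = 0.9273.
Payoff layer (t=4): V(4,0)=239.0071, V(4,1)=188.0040, V(4,2)=103.9989, V(4,3)=34.3624, V(4,4)=262.2516
  t=3,j=0: stock 92.7329 → up 129.8260 (V=188.0040), down 78.8229 (V=239.0071). Price 140.9657; hedge Δ=-1.0000, bond B=233.6985.
  t=3,j=1: stock 152.7365 → up 213.8311 (V=103.9989), down 129.8260 (V=188.0040). Price 80.9620; hedge Δ=-1.0000, bond B=233.6985.
  t=3,j=2: stock 251.5660 → up 352.1924 (V=34.3624), down 213.8311 (V=103.9989). Price 28.9903; hedge Δ=-0.5033, bond B=155.6022.
  t=3,j=3: stock 414.3440 → up 580.0816 (V=262.2516), down 352.1924 (V=34.3624). Price 180.6455; hedge Δ=1.0000, bond B=-233.6985.
  t=2,j=0: stock 109.0975 → up 152.7365 (V=80.9620), down 92.7329 (V=140.9657). Price 62.7397; hedge Δ=-1.0000, bond B=171.8372.
  t=2,j=1: stock 179.6900 → up 251.5660 (V=28.9903), down 152.7365 (V=80.9620). Price 24.0957; hedge Δ=-0.5259, bond B=118.5896.
  t=2,j=2: stock 295.9600 → up 414.3440 (V=180.6455), down 251.5660 (V=28.9903). Price 124.7177; hedge Δ=0.9317, bond B=-151.0189.
  t=1,j=0: stock 128.3500 → up 179.6900 (V=24.0957), down 109.0975 (V=62.7397). Price 19.7839; hedge Δ=-0.5474, bond B=90.0457.
  t=1,j=1: stock 211.4000 → up 295.9600 (V=124.7177), down 179.6900 (V=24.0957). Price 86.3233; hedge Δ=0.8654, bond B=-96.6258.
  t=0,j=0: stock 151.0000 → up 211.4000 (V=86.3233), down 128.3500 (V=19.7839). Price 59.9148; hedge Δ=0.8012, bond B=-61.0659.
Root portfolio cost Δ·151+B reproduces V0=59.9148.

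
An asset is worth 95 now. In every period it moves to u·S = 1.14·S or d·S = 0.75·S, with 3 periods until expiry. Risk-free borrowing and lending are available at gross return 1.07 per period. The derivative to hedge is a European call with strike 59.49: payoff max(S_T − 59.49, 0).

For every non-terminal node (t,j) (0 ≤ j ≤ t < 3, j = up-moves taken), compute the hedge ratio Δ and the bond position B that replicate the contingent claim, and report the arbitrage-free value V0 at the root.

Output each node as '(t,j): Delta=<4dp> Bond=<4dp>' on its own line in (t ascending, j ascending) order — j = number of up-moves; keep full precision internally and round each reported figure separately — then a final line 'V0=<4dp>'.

(0,0): Delta=0.9853 Bond=-47.0694
(1,0): Delta=0.8828 Bond=-43.0653
(1,1): Delta=1.0000 Bond=-51.9609
(2,0): Delta=0.0686 Bond=-2.5678
(2,1): Delta=1.0000 Bond=-55.5981
(2,2): Delta=1.0000 Bond=-55.5981
V0=46.5301

Under the risk-neutral measure, an up-move has probability p* = (R−d)/(u−d) = 0.8205 and values discount at R = 1.07.
Terminal values V(3,·): V(3,0)=0.0000, V(3,1)=1.4287, V(3,2)=33.1065, V(3,3)=81.2567
Node (2,0) S=53.4375: V=(p*·1.4287+(1−p*)·0.0000)/1.07=1.0956; Δ=(1.4287−0.0000)/(60.9187−40.0781)=0.0686; B=V−Δ·S=-2.5678
Node (2,1) S=81.2250: V=(p*·33.1065+(1−p*)·1.4287)/1.07=25.6269; Δ=(33.1065−1.4287)/(92.5965−60.9187)=1.0000; B=V−Δ·S=-55.5981
Node (2,2) S=123.4620: V=(p*·81.2567+(1−p*)·33.1065)/1.07=67.8639; Δ=(81.2567−33.1065)/(140.7467−92.5965)=1.0000; B=V−Δ·S=-55.5981
Node (1,0) S=71.2500: V=(p*·25.6269+(1−p*)·1.0956)/1.07=19.8353; Δ=(25.6269−1.0956)/(81.2250−53.4375)=0.8828; B=V−Δ·S=-43.0653
Node (1,1) S=108.3000: V=(p*·67.8639+(1−p*)·25.6269)/1.07=56.3391; Δ=(67.8639−25.6269)/(123.4620−81.2250)=1.0000; B=V−Δ·S=-51.9609
Node (0,0) S=95.0000: V=(p*·56.3391+(1−p*)·19.8353)/1.07=46.5301; Δ=(56.3391−19.8353)/(108.3000−71.2500)=0.9853; B=V−Δ·S=-47.0694
Root portfolio cost Δ·95+B reproduces V0=46.5301.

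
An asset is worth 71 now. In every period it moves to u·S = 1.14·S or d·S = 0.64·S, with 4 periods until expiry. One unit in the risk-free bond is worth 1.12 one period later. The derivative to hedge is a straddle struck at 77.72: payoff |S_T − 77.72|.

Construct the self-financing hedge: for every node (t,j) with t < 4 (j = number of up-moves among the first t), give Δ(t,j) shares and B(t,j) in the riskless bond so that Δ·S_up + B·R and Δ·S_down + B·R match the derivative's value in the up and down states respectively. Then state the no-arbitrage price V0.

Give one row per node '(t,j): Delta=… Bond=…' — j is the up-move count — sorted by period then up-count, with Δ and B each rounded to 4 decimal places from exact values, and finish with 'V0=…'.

Since d<R<u, set p* = (R−d)/(u−d) = 0.9600; price each node as the discounted p*-expectation of its children.
Terminal values V(4,·): V(4,0)=65.8082, V(4,1)=56.5021, V(4,2)=39.9256, V(4,3)=10.3986, V(4,4)=42.1962
  t=3,j=0: stock 18.6122 → up 21.2179 (V=56.5021), down 11.9118 (V=65.8082). Price 50.7806; hedge Δ=-1.0000, bond B=69.3929.
  t=3,j=1: stock 33.1530 → up 37.7944 (V=39.9256), down 21.2179 (V=56.5021). Price 36.2398; hedge Δ=-1.0000, bond B=69.3929.
  t=3,j=2: stock 59.0538 → up 67.3214 (V=10.3986), down 37.7944 (V=39.9256). Price 10.3390; hedge Δ=-1.0000, bond B=69.3929.
  t=3,j=3: stock 105.1896 → up 119.9162 (V=42.1962), down 67.3214 (V=10.3986). Price 36.5395; hedge Δ=0.6046, bond B=-27.0555.
  t=2,j=0: stock 29.0816 → up 33.1530 (V=36.2398), down 18.6122 (V=50.7806). Price 32.8763; hedge Δ=-1.0000, bond B=61.9579.
  t=2,j=1: stock 51.8016 → up 59.0538 (V=10.3390), down 33.1530 (V=36.2398). Price 10.1563; hedge Δ=-1.0000, bond B=61.9579.
  t=2,j=2: stock 92.2716 → up 105.1896 (V=36.5395), down 59.0538 (V=10.3390). Price 31.6888; hedge Δ=0.5679, bond B=-20.7121.
  t=1,j=0: stock 45.4400 → up 51.8016 (V=10.1563), down 29.0816 (V=32.8763). Price 9.8796; hedge Δ=-1.0000, bond B=55.3196.
  t=1,j=1: stock 80.9400 → up 92.2716 (V=31.6888), down 51.8016 (V=10.1563). Price 27.5246; hedge Δ=0.5321, bond B=-15.5405.
  t=0,j=0: stock 71.0000 → up 80.9400 (V=27.5246), down 45.4400 (V=9.8796). Price 23.9453; hedge Δ=0.4970, bond B=-11.3447.
The time-0 hedge costs 23.9453, which is the no-arbitrage price.

(0,0): Delta=0.4970 Bond=-11.3447
(1,0): Delta=-1.0000 Bond=55.3196
(1,1): Delta=0.5321 Bond=-15.5405
(2,0): Delta=-1.0000 Bond=61.9579
(2,1): Delta=-1.0000 Bond=61.9579
(2,2): Delta=0.5679 Bond=-20.7121
(3,0): Delta=-1.0000 Bond=69.3929
(3,1): Delta=-1.0000 Bond=69.3929
(3,2): Delta=-1.0000 Bond=69.3929
(3,3): Delta=0.6046 Bond=-27.0555
V0=23.9453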